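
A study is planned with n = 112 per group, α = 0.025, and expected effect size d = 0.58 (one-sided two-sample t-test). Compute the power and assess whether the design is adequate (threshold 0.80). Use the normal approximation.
Power ≈ 0.99; the study is adequately powered (power ≥ 0.80)

Power calculation (two-sample t-test, normal approximation):
z_β = d · √(n/2) - z_α
z_β = 0.58 · √(112/2) - 1.960
z_β = 0.58 · 7.483 - 1.960
z_β = 2.380

Power = Φ(z_β) = Φ(2.380) ≈ 0.991

Effect size d = 0.58 is medium by Cohen's convention (0.2/0.5/0.8).

Threshold: power ≥ 0.80 is conventionally adequate.
Power ≈ 0.99 → the study is adequately powered (power ≥ 0.80).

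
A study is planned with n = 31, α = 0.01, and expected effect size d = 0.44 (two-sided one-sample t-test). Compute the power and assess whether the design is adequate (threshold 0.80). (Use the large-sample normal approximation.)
Power ≈ 0.45; the study is underpowered (power < 0.80)

Power calculation (one-sample t-test, normal approximation):
z_β = d · √n - z_{α/2}
z_β = 0.44 · √31 - 2.576
z_β = 0.44 · 5.568 - 2.576
z_β = -0.126

Power = Φ(z_β) = Φ(-0.126) ≈ 0.450

Effect size d = 0.44 is small by Cohen's convention (0.2/0.5/0.8).

Threshold: power ≥ 0.80 is conventionally adequate.
Power ≈ 0.45 → the study is underpowered (power < 0.80).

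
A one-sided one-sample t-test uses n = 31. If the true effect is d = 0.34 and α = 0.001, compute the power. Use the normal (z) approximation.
Power ≈ 0.12

Power calculation (one-sample t-test, normal approximation):
z_β = d · √n - z_α
z_β = 0.34 · √31 - 3.090
z_β = 0.34 · 5.568 - 3.090
z_β = -1.197

Power = Φ(z_β) = Φ(-1.197) ≈ 0.116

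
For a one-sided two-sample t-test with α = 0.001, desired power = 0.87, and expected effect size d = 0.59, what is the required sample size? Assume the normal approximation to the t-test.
n = 103 per group

Sample size formula (two-sample t-test, normal approximation):
n = 2 · ((z_α + z_β) / d)²

z_α = 3.090 (for α = 0.001, one-sided)
z_β = 1.126 (for power = 0.87)
d = 0.59

n = 2 · ((3.090 + 1.126) / 0.59)²
n = 2 · (7.146)²
n ≈ 102.13
Round up to the next whole number: n = 103 per group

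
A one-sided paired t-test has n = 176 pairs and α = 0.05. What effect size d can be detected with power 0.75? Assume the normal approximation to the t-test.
d ≈ 0.17

Minimum detectable effect (paired t-test, normal approximation):
d = (z_α + z_β) / √n
d = (1.645 + 0.674) / √176
d = 2.319 / 13.266
d ≈ 0.17

By Cohen's convention (0.2 small / 0.5 medium / 0.8 large): very small effect.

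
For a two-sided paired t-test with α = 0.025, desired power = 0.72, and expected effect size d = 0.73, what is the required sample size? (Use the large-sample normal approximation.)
n = 15 pairs

Sample size formula (paired t-test, normal approximation):
n = ((z_{α/2} + z_β) / d)²

z_{α/2} = 2.241 (for α = 0.025, two-sided)
z_β = 0.583 (for power = 0.72)
d = 0.73

n = ((2.241 + 0.583) / 0.73)²
n = (3.868)²
n ≈ 14.96
Round up to the next whole number: n = 15 pairs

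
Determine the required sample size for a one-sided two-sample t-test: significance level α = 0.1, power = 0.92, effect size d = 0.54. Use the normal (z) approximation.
n = 50 per group

Sample size formula (two-sample t-test, normal approximation):
n = 2 · ((z_α + z_β) / d)²

z_α = 1.282 (for α = 0.1, one-sided)
z_β = 1.405 (for power = 0.92)
d = 0.54

n = 2 · ((1.282 + 1.405) / 0.54)²
n = 2 · (4.976)²
n ≈ 49.52
Round up to the next whole number: n = 50 per group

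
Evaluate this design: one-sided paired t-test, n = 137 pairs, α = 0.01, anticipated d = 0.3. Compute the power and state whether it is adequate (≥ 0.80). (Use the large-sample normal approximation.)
Power ≈ 0.88; the study is adequately powered (power ≥ 0.80)

Power calculation (paired t-test, normal approximation):
z_β = d · √n - z_α
z_β = 0.3 · √137 - 2.326
z_β = 0.3 · 11.705 - 2.326
z_β = 1.185

Power = Φ(z_β) = Φ(1.185) ≈ 0.882

Effect size d = 0.3 is small by Cohen's convention (0.2/0.5/0.8).

Threshold: power ≥ 0.80 is conventionally adequate.
Power ≈ 0.88 → the study is adequately powered (power ≥ 0.80).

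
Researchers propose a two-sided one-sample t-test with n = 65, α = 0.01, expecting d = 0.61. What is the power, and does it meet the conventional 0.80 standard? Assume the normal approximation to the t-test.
Power ≈ 0.99; the study is adequately powered (power ≥ 0.80)

Power calculation (one-sample t-test, normal approximation):
z_β = d · √n - z_{α/2}
z_β = 0.61 · √65 - 2.576
z_β = 0.61 · 8.062 - 2.576
z_β = 2.342

Power = Φ(z_β) = Φ(2.342) ≈ 0.990

Effect size d = 0.61 is medium by Cohen's convention (0.2/0.5/0.8).

Threshold: power ≥ 0.80 is conventionally adequate.
Power ≈ 0.99 → the study is adequately powered (power ≥ 0.80).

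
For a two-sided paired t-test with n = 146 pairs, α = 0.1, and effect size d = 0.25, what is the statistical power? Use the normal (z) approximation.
Power ≈ 0.92

Power calculation (paired t-test, normal approximation):
z_β = d · √n - z_{α/2}
z_β = 0.25 · √146 - 1.645
z_β = 0.25 · 12.083 - 1.645
z_β = 1.376

Power = Φ(z_β) = Φ(1.376) ≈ 0.916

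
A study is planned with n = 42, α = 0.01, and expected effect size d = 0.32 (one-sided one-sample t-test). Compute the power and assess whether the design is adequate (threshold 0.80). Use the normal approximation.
Power ≈ 0.40; the study is underpowered (power < 0.80)

Power calculation (one-sample t-test, normal approximation):
z_β = d · √n - z_α
z_β = 0.32 · √42 - 2.326
z_β = 0.32 · 6.481 - 2.326
z_β = -0.253

Power = Φ(z_β) = Φ(-0.253) ≈ 0.400

Effect size d = 0.32 is small by Cohen's convention (0.2/0.5/0.8).

Threshold: power ≥ 0.80 is conventionally adequate.
Power ≈ 0.40 → the study is underpowered (power < 0.80).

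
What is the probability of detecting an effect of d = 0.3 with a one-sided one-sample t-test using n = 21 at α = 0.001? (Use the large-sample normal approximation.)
Power ≈ 0.04

Power calculation (one-sample t-test, normal approximation):
z_β = d · √n - z_α
z_β = 0.3 · √21 - 3.090
z_β = 0.3 · 4.583 - 3.090
z_β = -1.715

Power = Φ(z_β) = Φ(-1.715) ≈ 0.043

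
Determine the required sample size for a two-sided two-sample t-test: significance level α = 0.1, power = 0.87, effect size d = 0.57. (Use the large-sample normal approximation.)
n = 48 per group

Sample size formula (two-sample t-test, normal approximation):
n = 2 · ((z_{α/2} + z_β) / d)²

z_{α/2} = 1.645 (for α = 0.1, two-sided)
z_β = 1.126 (for power = 0.87)
d = 0.57

n = 2 · ((1.645 + 1.126) / 0.57)²
n = 2 · (4.861)²
n ≈ 47.26
Round up to the next whole number: n = 48 per group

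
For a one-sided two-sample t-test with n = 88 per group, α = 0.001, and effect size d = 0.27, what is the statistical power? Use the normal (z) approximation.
Power ≈ 0.10

Power calculation (two-sample t-test, normal approximation):
z_β = d · √(n/2) - z_α
z_β = 0.27 · √(88/2) - 3.090
z_β = 0.27 · 6.633 - 3.090
z_β = -1.299

Power = Φ(z_β) = Φ(-1.299) ≈ 0.097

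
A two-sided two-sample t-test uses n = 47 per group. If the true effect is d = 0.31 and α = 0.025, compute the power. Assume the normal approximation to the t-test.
Power ≈ 0.23

Power calculation (two-sample t-test, normal approximation):
z_β = d · √(n/2) - z_{α/2}
z_β = 0.31 · √(47/2) - 2.241
z_β = 0.31 · 4.848 - 2.241
z_β = -0.739

Power = Φ(z_β) = Φ(-0.739) ≈ 0.230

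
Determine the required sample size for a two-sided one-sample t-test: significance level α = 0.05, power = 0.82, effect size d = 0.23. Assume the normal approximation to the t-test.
n = 157

Sample size formula (one-sample t-test, normal approximation):
n = ((z_{α/2} + z_β) / d)²

z_{α/2} = 1.960 (for α = 0.05, two-sided)
z_β = 0.915 (for power = 0.82)
d = 0.23

n = ((1.960 + 0.915) / 0.23)²
n = (12.500)²
n ≈ 156.25
Round up to the next whole number: n = 157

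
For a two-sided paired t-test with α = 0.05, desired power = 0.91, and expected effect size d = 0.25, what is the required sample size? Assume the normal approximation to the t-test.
n = 175 pairs

Sample size formula (paired t-test, normal approximation):
n = ((z_{α/2} + z_β) / d)²

z_{α/2} = 1.960 (for α = 0.05, two-sided)
z_β = 1.341 (for power = 0.91)
d = 0.25

n = ((1.960 + 1.341) / 0.25)²
n = (13.204)²
n ≈ 174.35
Round up to the next whole number: n = 175 pairs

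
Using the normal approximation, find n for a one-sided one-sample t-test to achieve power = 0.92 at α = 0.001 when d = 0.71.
n = 41

Sample size formula (one-sample t-test, normal approximation):
n = ((z_α + z_β) / d)²

z_α = 3.090 (for α = 0.001, one-sided)
z_β = 1.405 (for power = 0.92)
d = 0.71

n = ((3.090 + 1.405) / 0.71)²
n = (6.331)²
n ≈ 40.08
Round up to the next whole number: n = 41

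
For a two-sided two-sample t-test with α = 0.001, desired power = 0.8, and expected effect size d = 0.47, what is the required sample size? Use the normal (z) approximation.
n = 155 per group

Sample size formula (two-sample t-test, normal approximation):
n = 2 · ((z_{α/2} + z_β) / d)²

z_{α/2} = 3.291 (for α = 0.001, two-sided)
z_β = 0.842 (for power = 0.8)
d = 0.47

n = 2 · ((3.291 + 0.842) / 0.47)²
n = 2 · (8.794)²
n ≈ 154.67
Round up to the next whole number: n = 155 per group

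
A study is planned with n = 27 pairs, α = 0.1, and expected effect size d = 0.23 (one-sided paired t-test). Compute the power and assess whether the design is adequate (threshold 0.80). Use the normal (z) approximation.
Power ≈ 0.47; the study is underpowered (power < 0.80)

Power calculation (paired t-test, normal approximation):
z_β = d · √n - z_α
z_β = 0.23 · √27 - 1.282
z_β = 0.23 · 5.196 - 1.282
z_β = -0.086

Power = Φ(z_β) = Φ(-0.086) ≈ 0.466

Effect size d = 0.23 is small by Cohen's convention (0.2/0.5/0.8).

Threshold: power ≥ 0.80 is conventionally adequate.
Power ≈ 0.47 → the study is underpowered (power < 0.80).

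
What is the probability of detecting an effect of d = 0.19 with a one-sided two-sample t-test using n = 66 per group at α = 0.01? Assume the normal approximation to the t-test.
Power ≈ 0.11

Power calculation (two-sample t-test, normal approximation):
z_β = d · √(n/2) - z_α
z_β = 0.19 · √(66/2) - 2.326
z_β = 0.19 · 5.745 - 2.326
z_β = -1.235

Power = Φ(z_β) = Φ(-1.235) ≈ 0.108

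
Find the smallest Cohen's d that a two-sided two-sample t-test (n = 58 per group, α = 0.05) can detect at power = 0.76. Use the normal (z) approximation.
d ≈ 0.50

Minimum detectable effect (two-sample t-test, normal approximation):
d = (z_{α/2} + z_β) / √(n/2)
d = (1.960 + 0.706) / √(58/2)
d = 2.666 / 5.385
d ≈ 0.50

By Cohen's convention (0.2 small / 0.5 medium / 0.8 large): medium effect.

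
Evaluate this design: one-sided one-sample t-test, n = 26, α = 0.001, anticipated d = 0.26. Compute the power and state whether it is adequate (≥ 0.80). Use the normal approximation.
Power ≈ 0.04; the study is underpowered (power < 0.80)

Power calculation (one-sample t-test, normal approximation):
z_β = d · √n - z_α
z_β = 0.26 · √26 - 3.090
z_β = 0.26 · 5.099 - 3.090
z_β = -1.764

Power = Φ(z_β) = Φ(-1.764) ≈ 0.039

Effect size d = 0.26 is small by Cohen's convention (0.2/0.5/0.8).

Threshold: power ≥ 0.80 is conventionally adequate.
Power ≈ 0.04 → the study is underpowered (power < 0.80).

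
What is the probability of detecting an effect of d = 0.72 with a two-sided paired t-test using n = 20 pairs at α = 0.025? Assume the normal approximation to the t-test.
Power ≈ 0.84

Power calculation (paired t-test, normal approximation):
z_β = d · √n - z_{α/2}
z_β = 0.72 · √20 - 2.241
z_β = 0.72 · 4.472 - 2.241
z_β = 0.979

Power = Φ(z_β) = Φ(0.979) ≈ 0.836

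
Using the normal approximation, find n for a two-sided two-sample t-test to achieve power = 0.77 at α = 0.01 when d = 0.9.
n = 28 per group

Sample size formula (two-sample t-test, normal approximation):
n = 2 · ((z_{α/2} + z_β) / d)²

z_{α/2} = 2.576 (for α = 0.01, two-sided)
z_β = 0.739 (for power = 0.77)
d = 0.9

n = 2 · ((2.576 + 0.739) / 0.9)²
n = 2 · (3.683)²
n ≈ 27.13
Round up to the next whole number: n = 28 per group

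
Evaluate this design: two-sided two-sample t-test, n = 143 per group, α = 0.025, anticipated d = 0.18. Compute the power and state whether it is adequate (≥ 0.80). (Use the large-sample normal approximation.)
Power ≈ 0.24; the study is underpowered (power < 0.80)

Power calculation (two-sample t-test, normal approximation):
z_β = d · √(n/2) - z_{α/2}
z_β = 0.18 · √(143/2) - 2.241
z_β = 0.18 · 8.456 - 2.241
z_β = -0.719

Power = Φ(z_β) = Φ(-0.719) ≈ 0.236

Effect size d = 0.18 is very small by Cohen's convention (0.2/0.5/0.8).

Threshold: power ≥ 0.80 is conventionally adequate.
Power ≈ 0.24 → the study is underpowered (power < 0.80).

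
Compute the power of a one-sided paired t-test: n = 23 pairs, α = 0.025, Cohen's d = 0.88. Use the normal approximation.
Power ≈ 0.99

Power calculation (paired t-test, normal approximation):
z_β = d · √n - z_α
z_β = 0.88 · √23 - 1.960
z_β = 0.88 · 4.796 - 1.960
z_β = 2.260

Power = Φ(z_β) = Φ(2.260) ≈ 0.988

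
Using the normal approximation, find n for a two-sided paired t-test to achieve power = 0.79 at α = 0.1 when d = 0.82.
n = 9 pairs

Sample size formula (paired t-test, normal approximation):
n = ((z_{α/2} + z_β) / d)²

z_{α/2} = 1.645 (for α = 0.1, two-sided)
z_β = 0.806 (for power = 0.79)
d = 0.82

n = ((1.645 + 0.806) / 0.82)²
n = (2.989)²
n ≈ 8.93
Round up to the next whole number: n = 9 pairs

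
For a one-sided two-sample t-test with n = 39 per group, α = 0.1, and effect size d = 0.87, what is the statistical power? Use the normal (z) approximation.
Power ≈ 0.99

Power calculation (two-sample t-test, normal approximation):
z_β = d · √(n/2) - z_α
z_β = 0.87 · √(39/2) - 1.282
z_β = 0.87 · 4.416 - 1.282
z_β = 2.560

Power = Φ(z_β) = Φ(2.560) ≈ 0.995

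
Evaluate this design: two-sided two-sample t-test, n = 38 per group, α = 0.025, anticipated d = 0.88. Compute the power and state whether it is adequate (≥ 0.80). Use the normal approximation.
Power ≈ 0.94; the study is adequately powered (power ≥ 0.80)

Power calculation (two-sample t-test, normal approximation):
z_β = d · √(n/2) - z_{α/2}
z_β = 0.88 · √(38/2) - 2.241
z_β = 0.88 · 4.359 - 2.241
z_β = 1.594

Power = Φ(z_β) = Φ(1.594) ≈ 0.945

Effect size d = 0.88 is large by Cohen's convention (0.2/0.5/0.8).

Threshold: power ≥ 0.80 is conventionally adequate.
Power ≈ 0.94 → the study is adequately powered (power ≥ 0.80).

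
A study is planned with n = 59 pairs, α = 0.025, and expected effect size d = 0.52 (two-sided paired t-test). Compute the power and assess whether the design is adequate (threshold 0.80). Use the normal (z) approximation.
Power ≈ 0.96; the study is adequately powered (power ≥ 0.80)

Power calculation (paired t-test, normal approximation):
z_β = d · √n - z_{α/2}
z_β = 0.52 · √59 - 2.241
z_β = 0.52 · 7.681 - 2.241
z_β = 1.753

Power = Φ(z_β) = Φ(1.753) ≈ 0.960

Effect size d = 0.52 is medium by Cohen's convention (0.2/0.5/0.8).

Threshold: power ≥ 0.80 is conventionally adequate.
Power ≈ 0.96 → the study is adequately powered (power ≥ 0.80).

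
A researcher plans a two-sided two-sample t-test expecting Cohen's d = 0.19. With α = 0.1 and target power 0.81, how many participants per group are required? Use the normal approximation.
n = 353 per group

Sample size formula (two-sample t-test, normal approximation):
n = 2 · ((z_{α/2} + z_β) / d)²

z_{α/2} = 1.645 (for α = 0.1, two-sided)
z_β = 0.878 (for power = 0.81)
d = 0.19

n = 2 · ((1.645 + 0.878) / 0.19)²
n = 2 · (13.279)²
n ≈ 352.66
Round up to the next whole number: n = 353 per group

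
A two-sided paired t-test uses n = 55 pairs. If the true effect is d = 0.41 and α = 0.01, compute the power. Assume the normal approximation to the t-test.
Power ≈ 0.68

Power calculation (paired t-test, normal approximation):
z_β = d · √n - z_{α/2}
z_β = 0.41 · √55 - 2.576
z_β = 0.41 · 7.416 - 2.576
z_β = 0.465

Power = Φ(z_β) = Φ(0.465) ≈ 0.679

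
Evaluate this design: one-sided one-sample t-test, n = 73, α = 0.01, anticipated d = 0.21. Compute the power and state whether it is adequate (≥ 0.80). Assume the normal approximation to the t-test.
Power ≈ 0.30; the study is underpowered (power < 0.80)

Power calculation (one-sample t-test, normal approximation):
z_β = d · √n - z_α
z_β = 0.21 · √73 - 2.326
z_β = 0.21 · 8.544 - 2.326
z_β = -0.532

Power = Φ(z_β) = Φ(-0.532) ≈ 0.297

Effect size d = 0.21 is small by Cohen's convention (0.2/0.5/0.8).

Threshold: power ≥ 0.80 is conventionally adequate.
Power ≈ 0.30 → the study is underpowered (power < 0.80).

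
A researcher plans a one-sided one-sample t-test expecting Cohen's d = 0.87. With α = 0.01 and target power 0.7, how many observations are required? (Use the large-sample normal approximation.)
n = 11

Sample size formula (one-sample t-test, normal approximation):
n = ((z_α + z_β) / d)²

z_α = 2.326 (for α = 0.01, one-sided)
z_β = 0.524 (for power = 0.7)
d = 0.87

n = ((2.326 + 0.524) / 0.87)²
n = (3.276)²
n ≈ 10.73
Round up to the next whole number: n = 11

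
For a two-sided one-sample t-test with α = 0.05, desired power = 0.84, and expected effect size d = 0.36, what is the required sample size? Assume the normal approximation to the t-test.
n = 68

Sample size formula (one-sample t-test, normal approximation):
n = ((z_{α/2} + z_β) / d)²

z_{α/2} = 1.960 (for α = 0.05, two-sided)
z_β = 0.994 (for power = 0.84)
d = 0.36

n = ((1.960 + 0.994) / 0.36)²
n = (8.206)²
n ≈ 67.34
Round up to the next whole number: n = 68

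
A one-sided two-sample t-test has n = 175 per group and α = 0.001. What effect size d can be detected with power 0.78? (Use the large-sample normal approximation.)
d ≈ 0.41

Minimum detectable effect (two-sample t-test, normal approximation):
d = (z_α + z_β) / √(n/2)
d = (3.090 + 0.772) / √(175/2)
d = 3.862 / 9.354
d ≈ 0.41

By Cohen's convention (0.2 small / 0.5 medium / 0.8 large): small effect.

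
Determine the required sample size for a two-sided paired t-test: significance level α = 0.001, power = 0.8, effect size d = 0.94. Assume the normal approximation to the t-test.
n = 20 pairs

Sample size formula (paired t-test, normal approximation):
n = ((z_{α/2} + z_β) / d)²

z_{α/2} = 3.291 (for α = 0.001, two-sided)
z_β = 0.842 (for power = 0.8)
d = 0.94

n = ((3.291 + 0.842) / 0.94)²
n = (4.397)²
n ≈ 19.33
Round up to the next whole number: n = 20 pairs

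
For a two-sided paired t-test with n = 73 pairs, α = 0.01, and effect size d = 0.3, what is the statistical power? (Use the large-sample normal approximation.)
Power ≈ 0.49

Power calculation (paired t-test, normal approximation):
z_β = d · √n - z_{α/2}
z_β = 0.3 · √73 - 2.576
z_β = 0.3 · 8.544 - 2.576
z_β = -0.013

Power = Φ(z_β) = Φ(-0.013) ≈ 0.495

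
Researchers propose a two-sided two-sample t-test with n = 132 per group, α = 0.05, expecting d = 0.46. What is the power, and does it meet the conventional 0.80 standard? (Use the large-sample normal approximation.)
Power ≈ 0.96; the study is adequately powered (power ≥ 0.80)

Power calculation (two-sample t-test, normal approximation):
z_β = d · √(n/2) - z_{α/2}
z_β = 0.46 · √(132/2) - 1.960
z_β = 0.46 · 8.124 - 1.960
z_β = 1.777

Power = Φ(z_β) = Φ(1.777) ≈ 0.962

Effect size d = 0.46 is small by Cohen's convention (0.2/0.5/0.8).

Threshold: power ≥ 0.80 is conventionally adequate.
Power ≈ 0.96 → the study is adequately powered (power ≥ 0.80).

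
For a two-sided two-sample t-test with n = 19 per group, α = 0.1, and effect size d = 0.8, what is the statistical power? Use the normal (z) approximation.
Power ≈ 0.79

Power calculation (two-sample t-test, normal approximation):
z_β = d · √(n/2) - z_{α/2}
z_β = 0.8 · √(19/2) - 1.645
z_β = 0.8 · 3.082 - 1.645
z_β = 0.821

Power = Φ(z_β) = Φ(0.821) ≈ 0.794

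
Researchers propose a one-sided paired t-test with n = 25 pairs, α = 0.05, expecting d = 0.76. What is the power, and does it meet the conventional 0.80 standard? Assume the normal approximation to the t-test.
Power ≈ 0.98; the study is adequately powered (power ≥ 0.80)

Power calculation (paired t-test, normal approximation):
z_β = d · √n - z_α
z_β = 0.76 · √25 - 1.645
z_β = 0.76 · 5.000 - 1.645
z_β = 2.155

Power = Φ(z_β) = Φ(2.155) ≈ 0.984

Effect size d = 0.76 is medium by Cohen's convention (0.2/0.5/0.8).

Threshold: power ≥ 0.80 is conventionally adequate.
Power ≈ 0.98 → the study is adequately powered (power ≥ 0.80).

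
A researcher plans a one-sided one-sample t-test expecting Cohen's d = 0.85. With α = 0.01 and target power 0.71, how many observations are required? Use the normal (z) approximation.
n = 12

Sample size formula (one-sample t-test, normal approximation):
n = ((z_α + z_β) / d)²

z_α = 2.326 (for α = 0.01, one-sided)
z_β = 0.553 (for power = 0.71)
d = 0.85

n = ((2.326 + 0.553) / 0.85)²
n = (3.387)²
n ≈ 11.47
Round up to the next whole number: n = 12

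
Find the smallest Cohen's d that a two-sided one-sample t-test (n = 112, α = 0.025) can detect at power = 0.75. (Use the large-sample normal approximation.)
d ≈ 0.28

Minimum detectable effect (one-sample t-test, normal approximation):
d = (z_{α/2} + z_β) / √n
d = (2.241 + 0.674) / √112
d = 2.916 / 10.583
d ≈ 0.28

By Cohen's convention (0.2 small / 0.5 medium / 0.8 large): small effect.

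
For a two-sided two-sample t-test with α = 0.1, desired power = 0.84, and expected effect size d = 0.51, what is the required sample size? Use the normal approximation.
n = 54 per group

Sample size formula (two-sample t-test, normal approximation):
n = 2 · ((z_{α/2} + z_β) / d)²

z_{α/2} = 1.645 (for α = 0.1, two-sided)
z_β = 0.994 (for power = 0.84)
d = 0.51

n = 2 · ((1.645 + 0.994) / 0.51)²
n = 2 · (5.175)²
n ≈ 53.56
Round up to the next whole number: n = 54 per group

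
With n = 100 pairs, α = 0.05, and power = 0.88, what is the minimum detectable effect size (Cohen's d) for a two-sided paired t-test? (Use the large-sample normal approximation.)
d ≈ 0.31

Minimum detectable effect (paired t-test, normal approximation):
d = (z_{α/2} + z_β) / √n
d = (1.960 + 1.175) / √100
d = 3.135 / 10.000
d ≈ 0.31

By Cohen's convention (0.2 small / 0.5 medium / 0.8 large): small effect.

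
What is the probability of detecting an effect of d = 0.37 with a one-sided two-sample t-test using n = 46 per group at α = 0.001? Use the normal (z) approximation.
Power ≈ 0.09

Power calculation (two-sample t-test, normal approximation):
z_β = d · √(n/2) - z_α
z_β = 0.37 · √(46/2) - 3.090
z_β = 0.37 · 4.796 - 3.090
z_β = -1.316

Power = Φ(z_β) = Φ(-1.316) ≈ 0.094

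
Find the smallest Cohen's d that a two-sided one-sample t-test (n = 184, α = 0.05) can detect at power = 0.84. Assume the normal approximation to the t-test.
d ≈ 0.22

Minimum detectable effect (one-sample t-test, normal approximation):
d = (z_{α/2} + z_β) / √n
d = (1.960 + 0.994) / √184
d = 2.954 / 13.565
d ≈ 0.22

By Cohen's convention (0.2 small / 0.5 medium / 0.8 large): small effect.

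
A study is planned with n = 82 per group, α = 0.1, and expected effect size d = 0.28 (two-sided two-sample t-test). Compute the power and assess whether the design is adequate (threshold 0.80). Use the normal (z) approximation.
Power ≈ 0.56; the study is underpowered (power < 0.80)

Power calculation (two-sample t-test, normal approximation):
z_β = d · √(n/2) - z_{α/2}
z_β = 0.28 · √(82/2) - 1.645
z_β = 0.28 · 6.403 - 1.645
z_β = 0.148

Power = Φ(z_β) = Φ(0.148) ≈ 0.559

Effect size d = 0.28 is small by Cohen's convention (0.2/0.5/0.8).

Threshold: power ≥ 0.80 is conventionally adequate.
Power ≈ 0.56 → the study is underpowered (power < 0.80).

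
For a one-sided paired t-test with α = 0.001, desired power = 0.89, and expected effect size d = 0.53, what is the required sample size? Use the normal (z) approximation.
n = 67 pairs

Sample size formula (paired t-test, normal approximation):
n = ((z_α + z_β) / d)²

z_α = 3.090 (for α = 0.001, one-sided)
z_β = 1.227 (for power = 0.89)
d = 0.53

n = ((3.090 + 1.227) / 0.53)²
n = (8.145)²
n ≈ 66.34
Round up to the next whole number: n = 67 pairs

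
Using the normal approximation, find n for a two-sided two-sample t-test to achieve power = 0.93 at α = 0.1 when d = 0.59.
n = 56 per group

Sample size formula (two-sample t-test, normal approximation):
n = 2 · ((z_{α/2} + z_β) / d)²

z_{α/2} = 1.645 (for α = 0.1, two-sided)
z_β = 1.476 (for power = 0.93)
d = 0.59

n = 2 · ((1.645 + 1.476) / 0.59)²
n = 2 · (5.290)²
n ≈ 55.97
Round up to the next whole number: n = 56 per group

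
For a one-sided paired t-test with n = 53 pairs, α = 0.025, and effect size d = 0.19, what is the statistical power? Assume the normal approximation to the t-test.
Power ≈ 0.28

Power calculation (paired t-test, normal approximation):
z_β = d · √n - z_α
z_β = 0.19 · √53 - 1.960
z_β = 0.19 · 7.280 - 1.960
z_β = -0.577

Power = Φ(z_β) = Φ(-0.577) ≈ 0.282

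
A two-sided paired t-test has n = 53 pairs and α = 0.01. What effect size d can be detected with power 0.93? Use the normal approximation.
d ≈ 0.56

Minimum detectable effect (paired t-test, normal approximation):
d = (z_{α/2} + z_β) / √n
d = (2.576 + 1.476) / √53
d = 4.052 / 7.280
d ≈ 0.56

By Cohen's convention (0.2 small / 0.5 medium / 0.8 large): medium effect.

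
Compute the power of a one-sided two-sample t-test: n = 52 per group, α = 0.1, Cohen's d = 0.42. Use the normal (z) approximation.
Power ≈ 0.81

Power calculation (two-sample t-test, normal approximation):
z_β = d · √(n/2) - z_α
z_β = 0.42 · √(52/2) - 1.282
z_β = 0.42 · 5.099 - 1.282
z_β = 0.860

Power = Φ(z_β) = Φ(0.860) ≈ 0.805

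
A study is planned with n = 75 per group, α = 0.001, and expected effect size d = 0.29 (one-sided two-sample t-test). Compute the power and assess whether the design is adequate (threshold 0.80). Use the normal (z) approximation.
Power ≈ 0.09; the study is underpowered (power < 0.80)

Power calculation (two-sample t-test, normal approximation):
z_β = d · √(n/2) - z_α
z_β = 0.29 · √(75/2) - 3.090
z_β = 0.29 · 6.124 - 3.090
z_β = -1.314

Power = Φ(z_β) = Φ(-1.314) ≈ 0.094

Effect size d = 0.29 is small by Cohen's convention (0.2/0.5/0.8).

Threshold: power ≥ 0.80 is conventionally adequate.
Power ≈ 0.09 → the study is underpowered (power < 0.80).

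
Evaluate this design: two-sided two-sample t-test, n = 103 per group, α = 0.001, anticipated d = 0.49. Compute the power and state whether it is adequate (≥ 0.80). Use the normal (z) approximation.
Power ≈ 0.59; the study is underpowered (power < 0.80)

Power calculation (two-sample t-test, normal approximation):
z_β = d · √(n/2) - z_{α/2}
z_β = 0.49 · √(103/2) - 3.291
z_β = 0.49 · 7.176 - 3.291
z_β = 0.226

Power = Φ(z_β) = Φ(0.226) ≈ 0.589

Effect size d = 0.49 is small by Cohen's convention (0.2/0.5/0.8).

Threshold: power ≥ 0.80 is conventionally adequate.
Power ≈ 0.59 → the study is underpowered (power < 0.80).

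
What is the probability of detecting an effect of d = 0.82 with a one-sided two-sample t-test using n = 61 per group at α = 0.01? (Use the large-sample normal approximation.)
Power ≈ 0.99

Power calculation (two-sample t-test, normal approximation):
z_β = d · √(n/2) - z_α
z_β = 0.82 · √(61/2) - 2.326
z_β = 0.82 · 5.523 - 2.326
z_β = 2.202

Power = Φ(z_β) = Φ(2.202) ≈ 0.986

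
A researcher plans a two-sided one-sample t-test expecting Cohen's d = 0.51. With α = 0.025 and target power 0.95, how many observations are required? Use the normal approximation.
n = 59

Sample size formula (one-sample t-test, normal approximation):
n = ((z_{α/2} + z_β) / d)²

z_{α/2} = 2.241 (for α = 0.025, two-sided)
z_β = 1.645 (for power = 0.95)
d = 0.51

n = ((2.241 + 1.645) / 0.51)²
n = (7.620)²
n ≈ 58.06
Round up to the next whole number: n = 59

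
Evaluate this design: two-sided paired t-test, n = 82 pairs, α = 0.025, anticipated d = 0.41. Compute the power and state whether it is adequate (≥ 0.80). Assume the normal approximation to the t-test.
Power ≈ 0.93; the study is adequately powered (power ≥ 0.80)

Power calculation (paired t-test, normal approximation):
z_β = d · √n - z_{α/2}
z_β = 0.41 · √82 - 2.241
z_β = 0.41 · 9.055 - 2.241
z_β = 1.471

Power = Φ(z_β) = Φ(1.471) ≈ 0.929

Effect size d = 0.41 is small by Cohen's convention (0.2/0.5/0.8).

Threshold: power ≥ 0.80 is conventionally adequate.
Power ≈ 0.93 → the study is adequately powered (power ≥ 0.80).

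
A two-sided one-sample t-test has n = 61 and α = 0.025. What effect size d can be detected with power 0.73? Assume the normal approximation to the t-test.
d ≈ 0.37

Minimum detectable effect (one-sample t-test, normal approximation):
d = (z_{α/2} + z_β) / √n
d = (2.241 + 0.613) / √61
d = 2.854 / 7.810
d ≈ 0.37

By Cohen's convention (0.2 small / 0.5 medium / 0.8 large): small effect.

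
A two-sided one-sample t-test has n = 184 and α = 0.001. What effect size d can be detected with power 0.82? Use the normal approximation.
d ≈ 0.31

Minimum detectable effect (one-sample t-test, normal approximation):
d = (z_{α/2} + z_β) / √n
d = (3.291 + 0.915) / √184
d = 4.206 / 13.565
d ≈ 0.31

By Cohen's convention (0.2 small / 0.5 medium / 0.8 large): small effect.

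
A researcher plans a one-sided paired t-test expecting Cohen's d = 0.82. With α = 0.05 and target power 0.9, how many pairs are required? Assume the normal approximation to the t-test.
n = 13 pairs

Sample size formula (paired t-test, normal approximation):
n = ((z_α + z_β) / d)²

z_α = 1.645 (for α = 0.05, one-sided)
z_β = 1.282 (for power = 0.9)
d = 0.82

n = ((1.645 + 1.282) / 0.82)²
n = (3.570)²
n ≈ 12.74
Round up to the next whole number: n = 13 pairs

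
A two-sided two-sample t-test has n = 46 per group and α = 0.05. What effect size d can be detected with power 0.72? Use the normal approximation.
d ≈ 0.53

Minimum detectable effect (two-sample t-test, normal approximation):
d = (z_{α/2} + z_β) / √(n/2)
d = (1.960 + 0.583) / √(46/2)
d = 2.543 / 4.796
d ≈ 0.53

By Cohen's convention (0.2 small / 0.5 medium / 0.8 large): medium effect.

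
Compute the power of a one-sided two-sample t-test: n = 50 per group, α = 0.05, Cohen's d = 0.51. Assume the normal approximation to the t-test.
Power ≈ 0.82

Power calculation (two-sample t-test, normal approximation):
z_β = d · √(n/2) - z_α
z_β = 0.51 · √(50/2) - 1.645
z_β = 0.51 · 5.000 - 1.645
z_β = 0.905

Power = Φ(z_β) = Φ(0.905) ≈ 0.817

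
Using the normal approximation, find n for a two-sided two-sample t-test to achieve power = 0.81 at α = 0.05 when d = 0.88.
n = 21 per group

Sample size formula (two-sample t-test, normal approximation):
n = 2 · ((z_{α/2} + z_β) / d)²

z_{α/2} = 1.960 (for α = 0.05, two-sided)
z_β = 0.878 (for power = 0.81)
d = 0.88

n = 2 · ((1.960 + 0.878) / 0.88)²
n = 2 · (3.225)²
n ≈ 20.80
Round up to the next whole number: n = 21 per group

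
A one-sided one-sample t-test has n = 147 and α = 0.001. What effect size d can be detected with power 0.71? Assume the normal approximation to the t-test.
d ≈ 0.30

Minimum detectable effect (one-sample t-test, normal approximation):
d = (z_α + z_β) / √n
d = (3.090 + 0.553) / √147
d = 3.644 / 12.124
d ≈ 0.30

By Cohen's convention (0.2 small / 0.5 medium / 0.8 large): small effect.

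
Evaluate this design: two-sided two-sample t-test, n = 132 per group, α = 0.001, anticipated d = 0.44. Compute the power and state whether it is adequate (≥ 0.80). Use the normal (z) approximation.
Power ≈ 0.61; the study is underpowered (power < 0.80)

Power calculation (two-sample t-test, normal approximation):
z_β = d · √(n/2) - z_{α/2}
z_β = 0.44 · √(132/2) - 3.291
z_β = 0.44 · 8.124 - 3.291
z_β = 0.284

Power = Φ(z_β) = Φ(0.284) ≈ 0.612

Effect size d = 0.44 is small by Cohen's convention (0.2/0.5/0.8).

Threshold: power ≥ 0.80 is conventionally adequate.
Power ≈ 0.61 → the study is underpowered (power < 0.80).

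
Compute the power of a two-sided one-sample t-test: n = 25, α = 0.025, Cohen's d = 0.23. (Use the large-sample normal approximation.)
Power ≈ 0.14

Power calculation (one-sample t-test, normal approximation):
z_β = d · √n - z_{α/2}
z_β = 0.23 · √25 - 2.241
z_β = 0.23 · 5.000 - 2.241
z_β = -1.091

Power = Φ(z_β) = Φ(-1.091) ≈ 0.138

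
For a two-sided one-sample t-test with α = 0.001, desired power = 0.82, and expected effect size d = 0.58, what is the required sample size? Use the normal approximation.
n = 53

Sample size formula (one-sample t-test, normal approximation):
n = ((z_{α/2} + z_β) / d)²

z_{α/2} = 3.291 (for α = 0.001, two-sided)
z_β = 0.915 (for power = 0.82)
d = 0.58

n = ((3.291 + 0.915) / 0.58)²
n = (7.252)²
n ≈ 52.59
Round up to the next whole number: n = 53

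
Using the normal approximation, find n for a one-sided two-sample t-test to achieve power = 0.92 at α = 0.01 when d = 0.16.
n = 1088 per group

Sample size formula (two-sample t-test, normal approximation):
n = 2 · ((z_α + z_β) / d)²

z_α = 2.326 (for α = 0.01, one-sided)
z_β = 1.405 (for power = 0.92)
d = 0.16

n = 2 · ((2.326 + 1.405) / 0.16)²
n = 2 · (23.319)²
n ≈ 1087.55
Round up to the next whole number: n = 1088 per group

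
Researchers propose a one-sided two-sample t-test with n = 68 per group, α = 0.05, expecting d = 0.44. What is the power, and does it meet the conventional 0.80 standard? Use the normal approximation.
Power ≈ 0.82; the study is adequately powered (power ≥ 0.80)

Power calculation (two-sample t-test, normal approximation):
z_β = d · √(n/2) - z_α
z_β = 0.44 · √(68/2) - 1.645
z_β = 0.44 · 5.831 - 1.645
z_β = 0.921

Power = Φ(z_β) = Φ(0.921) ≈ 0.821

Effect size d = 0.44 is small by Cohen's convention (0.2/0.5/0.8).

Threshold: power ≥ 0.80 is conventionally adequate.
Power ≈ 0.82 → the study is adequately powered (power ≥ 0.80).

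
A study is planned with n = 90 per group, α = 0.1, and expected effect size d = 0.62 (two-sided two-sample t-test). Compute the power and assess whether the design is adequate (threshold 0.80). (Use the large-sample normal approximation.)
Power ≈ 0.99; the study is adequately powered (power ≥ 0.80)

Power calculation (two-sample t-test, normal approximation):
z_β = d · √(n/2) - z_{α/2}
z_β = 0.62 · √(90/2) - 1.645
z_β = 0.62 · 6.708 - 1.645
z_β = 2.514

Power = Φ(z_β) = Φ(2.514) ≈ 0.994

Effect size d = 0.62 is medium by Cohen's convention (0.2/0.5/0.8).

Threshold: power ≥ 0.80 is conventionally adequate.
Power ≈ 0.99 → the study is adequately powered (power ≥ 0.80).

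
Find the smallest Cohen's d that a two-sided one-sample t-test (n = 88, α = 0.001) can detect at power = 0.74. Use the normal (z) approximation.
d ≈ 0.42

Minimum detectable effect (one-sample t-test, normal approximation):
d = (z_{α/2} + z_β) / √n
d = (3.291 + 0.643) / √88
d = 3.934 / 9.381
d ≈ 0.42

By Cohen's convention (0.2 small / 0.5 medium / 0.8 large): small effect.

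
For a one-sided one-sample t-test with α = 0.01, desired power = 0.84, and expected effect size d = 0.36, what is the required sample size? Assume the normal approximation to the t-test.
n = 86

Sample size formula (one-sample t-test, normal approximation):
n = ((z_α + z_β) / d)²

z_α = 2.326 (for α = 0.01, one-sided)
z_β = 0.994 (for power = 0.84)
d = 0.36

n = ((2.326 + 0.994) / 0.36)²
n = (9.222)²
n ≈ 85.05
Round up to the next whole number: n = 86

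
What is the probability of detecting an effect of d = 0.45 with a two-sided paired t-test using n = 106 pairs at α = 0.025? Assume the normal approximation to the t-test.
Power ≈ 0.99

Power calculation (paired t-test, normal approximation):
z_β = d · √n - z_{α/2}
z_β = 0.45 · √106 - 2.241
z_β = 0.45 · 10.296 - 2.241
z_β = 2.392

Power = Φ(z_β) = Φ(2.392) ≈ 0.992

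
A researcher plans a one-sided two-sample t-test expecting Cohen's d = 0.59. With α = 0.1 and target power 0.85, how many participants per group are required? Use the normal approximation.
n = 31 per group

Sample size formula (two-sample t-test, normal approximation):
n = 2 · ((z_α + z_β) / d)²

z_α = 1.282 (for α = 0.1, one-sided)
z_β = 1.036 (for power = 0.85)
d = 0.59

n = 2 · ((1.282 + 1.036) / 0.59)²
n = 2 · (3.929)²
n ≈ 30.87
Round up to the next whole number: n = 31 per group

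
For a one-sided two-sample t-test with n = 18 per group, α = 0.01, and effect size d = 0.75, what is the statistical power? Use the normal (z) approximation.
Power ≈ 0.47

Power calculation (two-sample t-test, normal approximation):
z_β = d · √(n/2) - z_α
z_β = 0.75 · √(18/2) - 2.326
z_β = 0.75 · 3.000 - 2.326
z_β = -0.076

Power = Φ(z_β) = Φ(-0.076) ≈ 0.470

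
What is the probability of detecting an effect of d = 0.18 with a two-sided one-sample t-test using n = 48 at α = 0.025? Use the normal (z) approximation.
Power ≈ 0.16

Power calculation (one-sample t-test, normal approximation):
z_β = d · √n - z_{α/2}
z_β = 0.18 · √48 - 2.241
z_β = 0.18 · 6.928 - 2.241
z_β = -0.994

Power = Φ(z_β) = Φ(-0.994) ≈ 0.160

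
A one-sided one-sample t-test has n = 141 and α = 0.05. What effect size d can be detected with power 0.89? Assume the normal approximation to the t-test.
d ≈ 0.24

Minimum detectable effect (one-sample t-test, normal approximation):
d = (z_α + z_β) / √n
d = (1.645 + 1.227) / √141
d = 2.871 / 11.874
d ≈ 0.24

By Cohen's convention (0.2 small / 0.5 medium / 0.8 large): small effect.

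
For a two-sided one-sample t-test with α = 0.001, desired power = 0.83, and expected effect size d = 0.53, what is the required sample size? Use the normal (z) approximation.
n = 65

Sample size formula (one-sample t-test, normal approximation):
n = ((z_{α/2} + z_β) / d)²

z_{α/2} = 3.291 (for α = 0.001, two-sided)
z_β = 0.954 (for power = 0.83)
d = 0.53

n = ((3.291 + 0.954) / 0.53)²
n = (8.009)²
n ≈ 64.14
Round up to the next whole number: n = 65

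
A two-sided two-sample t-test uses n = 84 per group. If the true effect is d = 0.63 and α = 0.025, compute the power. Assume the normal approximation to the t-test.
Power ≈ 0.97

Power calculation (two-sample t-test, normal approximation):
z_β = d · √(n/2) - z_{α/2}
z_β = 0.63 · √(84/2) - 2.241
z_β = 0.63 · 6.481 - 2.241
z_β = 1.841

Power = Φ(z_β) = Φ(1.841) ≈ 0.967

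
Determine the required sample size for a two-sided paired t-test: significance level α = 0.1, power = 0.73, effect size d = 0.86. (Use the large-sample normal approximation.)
n = 7 pairs

Sample size formula (paired t-test, normal approximation):
n = ((z_{α/2} + z_β) / d)²

z_{α/2} = 1.645 (for α = 0.1, two-sided)
z_β = 0.613 (for power = 0.73)
d = 0.86

n = ((1.645 + 0.613) / 0.86)²
n = (2.626)²
n ≈ 6.90
Round up to the next whole number: n = 7 pairs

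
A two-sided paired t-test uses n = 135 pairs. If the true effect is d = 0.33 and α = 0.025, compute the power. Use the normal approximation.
Power ≈ 0.94

Power calculation (paired t-test, normal approximation):
z_β = d · √n - z_{α/2}
z_β = 0.33 · √135 - 2.241
z_β = 0.33 · 11.619 - 2.241
z_β = 1.593

Power = Φ(z_β) = Φ(1.593) ≈ 0.944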